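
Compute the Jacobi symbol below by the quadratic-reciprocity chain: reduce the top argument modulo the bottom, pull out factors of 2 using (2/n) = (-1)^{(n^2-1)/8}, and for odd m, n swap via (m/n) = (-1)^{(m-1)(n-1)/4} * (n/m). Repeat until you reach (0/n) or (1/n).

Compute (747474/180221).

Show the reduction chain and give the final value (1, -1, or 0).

1

(747474/180221): 747474 mod 180221 = 26590, so (747474/180221) = (26590/180221)
factor out 2^1: 26590 = 2^1·13295; with 180221 mod 8 = 5, (2/180221) = -1; sign now -1; continue with (13295/180221)
flip (13295/180221) -> (180221/13295): both odd, 13295 mod 4 = 3, 180221 mod 4 = 1, so the flip contributes +1; sign now -1
(180221/13295): 180221 mod 13295 = 7386, so (180221/13295) = (7386/13295)
factor out 2^1: 7386 = 2^1·3693; with 13295 mod 8 = 7, (2/13295) = +1; sign now -1; continue with (3693/13295)
flip (3693/13295) -> (13295/3693): both odd, 3693 mod 4 = 1, 13295 mod 4 = 3, so the flip contributes +1; sign now -1
(13295/3693): 13295 mod 3693 = 2216, so (13295/3693) = (2216/3693)
factor out 2^3: 2216 = 2^3·277; with 3693 mod 8 = 5, (2/3693) = -1; sign now +1; continue with (277/3693)
flip (277/3693) -> (3693/277): both odd, 277 mod 4 = 1, 3693 mod 4 = 1, so the flip contributes +1; sign now +1
(3693/277): 3693 mod 277 = 92, so (3693/277) = (92/277)
factor out 2^2: 92 = 2^2·23; with 277 mod 8 = 5, (2/277) = -1; sign now +1; continue with (23/277)
flip (23/277) -> (277/23): both odd, 23 mod 4 = 3, 277 mod 4 = 1, so the flip contributes +1; sign now +1
(277/23): 277 mod 23 = 1, so (277/23) = (1/23)
reached (1/23) = 1, so the symbol is +1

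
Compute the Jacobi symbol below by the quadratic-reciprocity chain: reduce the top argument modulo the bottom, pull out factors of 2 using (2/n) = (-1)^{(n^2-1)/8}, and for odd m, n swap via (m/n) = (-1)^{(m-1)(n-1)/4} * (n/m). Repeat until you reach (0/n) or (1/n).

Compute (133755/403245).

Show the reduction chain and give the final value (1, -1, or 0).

flip (133755/403245) -> (403245/133755): both odd, 133755 mod 4 = 3, 403245 mod 4 = 1, so the flip contributes +1; sign now +1
(403245/133755): 403245 mod 133755 = 1980, so (403245/133755) = (1980/133755)
factor out 2^2: 1980 = 2^2·495; with 133755 mod 8 = 3, (2/133755) = -1; sign now +1; continue with (495/133755)
flip (495/133755) -> (133755/495): both odd, 495 mod 4 = 3, 133755 mod 4 = 3, so the flip contributes -1; sign now -1
(133755/495): 133755 mod 495 = 105, so (133755/495) = (105/495)
flip (105/495) -> (495/105): both odd, 105 mod 4 = 1, 495 mod 4 = 3, so the flip contributes +1; sign now -1
(495/105): 495 mod 105 = 75, so (495/105) = (75/105)
flip (75/105) -> (105/75): both odd, 75 mod 4 = 3, 105 mod 4 = 1, so the flip contributes +1; sign now -1
(105/75): 105 mod 75 = 30, so (105/75) = (30/75)
factor out 2^1: 30 = 2^1·15; with 75 mod 8 = 3, (2/75) = -1; sign now +1; continue with (15/75)
flip (15/75) -> (75/15): both odd, 15 mod 4 = 3, 75 mod 4 = 3, so the flip contributes -1; sign now -1
(75/15): 75 mod 15 = 0, so (75/15) = (0/15)
reached (0/15); gcd(a, n) > 1, so (0/15) = 0 and the symbol is 0

0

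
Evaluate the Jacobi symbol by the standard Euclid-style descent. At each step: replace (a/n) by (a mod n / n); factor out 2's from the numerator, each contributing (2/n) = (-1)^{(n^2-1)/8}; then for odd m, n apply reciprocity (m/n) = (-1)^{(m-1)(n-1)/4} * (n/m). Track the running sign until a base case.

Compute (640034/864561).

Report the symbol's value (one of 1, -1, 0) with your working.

-1

640034 = 2^1·320017; (2/864561) = +1 since 864561 mod 8 = 1, so (640034/864561) = (+1)^1·(320017/864561); sign now +1
reciprocity: (320017/864561) = +1·(864561/320017) since 320017 mod 4 = 1, 864561 mod 4 = 1; sign now +1
(864561/320017) = (224527/320017)   [reduce mod 320017]
reciprocity: (224527/320017) = +1·(320017/224527) since 224527 mod 4 = 3, 320017 mod 4 = 1; sign now +1
(320017/224527) = (95490/224527)   [reduce mod 224527]
95490 = 2^1·47745; (2/224527) = +1 since 224527 mod 8 = 7, so (95490/224527) = (+1)^1·(47745/224527); sign now +1
reciprocity: (47745/224527) = +1·(224527/47745) since 47745 mod 4 = 1, 224527 mod 4 = 3; sign now +1
(224527/47745) = (33547/47745)   [reduce mod 47745]
reciprocity: (33547/47745) = +1·(47745/33547) since 33547 mod 4 = 3, 47745 mod 4 = 1; sign now +1
(47745/33547) = (14198/33547)   [reduce mod 33547]
14198 = 2^1·7099; (2/33547) = -1 since 33547 mod 8 = 3, so (14198/33547) = (-1)^1·(7099/33547); sign now -1
reciprocity: (7099/33547) = -1·(33547/7099) since 7099 mod 4 = 3, 33547 mod 4 = 3; sign now +1
(33547/7099) = (5151/7099)   [reduce mod 7099]
reciprocity: (5151/7099) = -1·(7099/5151) since 5151 mod 4 = 3, 7099 mod 4 = 3; sign now -1
(7099/5151) = (1948/5151)   [reduce mod 5151]
1948 = 2^2·487; (2/5151) = +1 since 5151 mod 8 = 7, so (1948/5151) = (+1)^2·(487/5151); sign now -1
reciprocity: (487/5151) = -1·(5151/487) since 487 mod 4 = 3, 5151 mod 4 = 3; sign now +1
(5151/487) = (281/487)   [reduce mod 487]
reciprocity: (281/487) = +1·(487/281) since 281 mod 4 = 1, 487 mod 4 = 3; sign now +1
(487/281) = (206/281)   [reduce mod 281]
206 = 2^1·103; (2/281) = +1 since 281 mod 8 = 1, so (206/281) = (+1)^1·(103/281); sign now +1
reciprocity: (103/281) = +1·(281/103) since 103 mod 4 = 3, 281 mod 4 = 1; sign now +1
(281/103) = (75/103)   [reduce mod 103]
reciprocity: (75/103) = -1·(103/75) since 75 mod 4 = 3, 103 mod 4 = 3; sign now -1
(103/75) = (28/75)   [reduce mod 75]
28 = 2^2·7; (2/75) = -1 since 75 mod 8 = 3, so (28/75) = (-1)^2·(7/75); sign now -1
reciprocity: (7/75) = -1·(75/7) since 7 mod 4 = 3, 75 mod 4 = 3; sign now +1
(75/7) = (5/7)   [reduce mod 7]
reciprocity: (5/7) = +1·(7/5) since 5 mod 4 = 1, 7 mod 4 = 3; sign now +1
(7/5) = (2/5)   [reduce mod 5]
2 = 2^1·1; (2/5) = -1 since 5 mod 8 = 5, so (2/5) = (-1)^1·(1/5); sign now -1
(1/5) = 1; final value = sign = -1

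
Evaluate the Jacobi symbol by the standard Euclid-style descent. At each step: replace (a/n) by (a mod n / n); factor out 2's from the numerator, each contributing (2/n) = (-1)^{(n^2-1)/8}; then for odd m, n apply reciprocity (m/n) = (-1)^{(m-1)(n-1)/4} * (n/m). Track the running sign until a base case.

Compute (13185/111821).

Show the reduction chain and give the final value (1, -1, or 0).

reciprocity: (13185/111821) = +1·(111821/13185) since 13185 mod 4 = 1, 111821 mod 4 = 1; sign now +1
(111821/13185) = (6341/13185)   [reduce mod 13185]
reciprocity: (6341/13185) = +1·(13185/6341) since 6341 mod 4 = 1, 13185 mod 4 = 1; sign now +1
(13185/6341) = (503/6341)   [reduce mod 6341]
reciprocity: (503/6341) = +1·(6341/503) since 503 mod 4 = 3, 6341 mod 4 = 1; sign now +1
(6341/503) = (305/503)   [reduce mod 503]
reciprocity: (305/503) = +1·(503/305) since 305 mod 4 = 1, 503 mod 4 = 3; sign now +1
(503/305) = (198/305)   [reduce mod 305]
198 = 2^1·99; (2/305) = +1 since 305 mod 8 = 1, so (198/305) = (+1)^1·(99/305); sign now +1
reciprocity: (99/305) = +1·(305/99) since 99 mod 4 = 3, 305 mod 4 = 1; sign now +1
(305/99) = (8/99)   [reduce mod 99]
8 = 2^3·1; (2/99) = -1 since 99 mod 8 = 3, so (8/99) = (-1)^3·(1/99); sign now -1
(1/99) = 1; final value = sign = -1

-1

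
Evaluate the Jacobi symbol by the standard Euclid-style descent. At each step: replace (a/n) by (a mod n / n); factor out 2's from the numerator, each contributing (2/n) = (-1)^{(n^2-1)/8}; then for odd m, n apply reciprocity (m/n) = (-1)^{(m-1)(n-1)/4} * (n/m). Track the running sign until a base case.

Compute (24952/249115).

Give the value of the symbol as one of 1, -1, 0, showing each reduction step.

factor out 2^3: 24952 = 2^3·3119; with 249115 mod 8 = 3, (2/249115) = -1; sign now -1; continue with (3119/249115)
flip (3119/249115) -> (249115/3119): both odd, 3119 mod 4 = 3, 249115 mod 4 = 3, so the flip contributes -1; sign now +1
(249115/3119): 249115 mod 3119 = 2714, so (249115/3119) = (2714/3119)
factor out 2^1: 2714 = 2^1·1357; with 3119 mod 8 = 7, (2/3119) = +1; sign now +1; continue with (1357/3119)
flip (1357/3119) -> (3119/1357): both odd, 1357 mod 4 = 1, 3119 mod 4 = 3, so the flip contributes +1; sign now +1
(3119/1357): 3119 mod 1357 = 405, so (3119/1357) = (405/1357)
flip (405/1357) -> (1357/405): both odd, 405 mod 4 = 1, 1357 mod 4 = 1, so the flip contributes +1; sign now +1
(1357/405): 1357 mod 405 = 142, so (1357/405) = (142/405)
factor out 2^1: 142 = 2^1·71; with 405 mod 8 = 5, (2/405) = -1; sign now -1; continue with (71/405)
flip (71/405) -> (405/71): both odd, 71 mod 4 = 3, 405 mod 4 = 1, so the flip contributes +1; sign now -1
(405/71): 405 mod 71 = 50, so (405/71) = (50/71)
factor out 2^1: 50 = 2^1·25; with 71 mod 8 = 7, (2/71) = +1; sign now -1; continue with (25/71)
flip (25/71) -> (71/25): both odd, 25 mod 4 = 1, 71 mod 4 = 3, so the flip contributes +1; sign now -1
(71/25): 71 mod 25 = 21, so (71/25) = (21/25)
flip (21/25) -> (25/21): both odd, 21 mod 4 = 1, 25 mod 4 = 1, so the flip contributes +1; sign now -1
(25/21): 25 mod 21 = 4, so (25/21) = (4/21)
factor out 2^2: 4 = 2^2·1; with 21 mod 8 = 5, (2/21) = -1; sign now -1; continue with (1/21)
reached (1/21) = 1, so the symbol is -1

-1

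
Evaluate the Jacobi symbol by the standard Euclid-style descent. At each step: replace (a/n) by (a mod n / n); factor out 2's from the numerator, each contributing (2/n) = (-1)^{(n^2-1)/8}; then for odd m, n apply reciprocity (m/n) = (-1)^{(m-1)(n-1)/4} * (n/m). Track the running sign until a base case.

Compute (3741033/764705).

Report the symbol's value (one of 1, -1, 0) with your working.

(3741033/764705): 3741033 mod 764705 = 682213, so (3741033/764705) = (682213/764705)
flip (682213/764705) -> (764705/682213): both odd, 682213 mod 4 = 1, 764705 mod 4 = 1, so the flip contributes +1; sign now +1
(764705/682213): 764705 mod 682213 = 82492, so (764705/682213) = (82492/682213)
factor out 2^2: 82492 = 2^2·20623; with 682213 mod 8 = 5, (2/682213) = -1; sign now +1; continue with (20623/682213)
flip (20623/682213) -> (682213/20623): both odd, 20623 mod 4 = 3, 682213 mod 4 = 1, so the flip contributes +1; sign now +1
(682213/20623): 682213 mod 20623 = 1654, so (682213/20623) = (1654/20623)
factor out 2^1: 1654 = 2^1·827; with 20623 mod 8 = 7, (2/20623) = +1; sign now +1; continue with (827/20623)
flip (827/20623) -> (20623/827): both odd, 827 mod 4 = 3, 20623 mod 4 = 3, so the flip contributes -1; sign now -1
(20623/827): 20623 mod 827 = 775, so (20623/827) = (775/827)
flip (775/827) -> (827/775): both odd, 775 mod 4 = 3, 827 mod 4 = 3, so the flip contributes -1; sign now +1
(827/775): 827 mod 775 = 52, so (827/775) = (52/775)
factor out 2^2: 52 = 2^2·13; with 775 mod 8 = 7, (2/775) = +1; sign now +1; continue with (13/775)
flip (13/775) -> (775/13): both odd, 13 mod 4 = 1, 775 mod 4 = 3, so the flip contributes +1; sign now +1
(775/13): 775 mod 13 = 8, so (775/13) = (8/13)
factor out 2^3: 8 = 2^3·1; with 13 mod 8 = 5, (2/13) = -1; sign now -1; continue with (1/13)
reached (1/13) = 1, so the symbol is -1

-1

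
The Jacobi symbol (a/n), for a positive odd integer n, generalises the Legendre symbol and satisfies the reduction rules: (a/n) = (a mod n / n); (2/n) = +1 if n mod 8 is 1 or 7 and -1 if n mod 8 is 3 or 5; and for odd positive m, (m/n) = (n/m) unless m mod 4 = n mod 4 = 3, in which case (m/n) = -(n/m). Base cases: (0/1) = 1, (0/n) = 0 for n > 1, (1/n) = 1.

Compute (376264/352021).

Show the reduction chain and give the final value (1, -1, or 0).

1

(376264/352021) = (24243/352021)   [reduce mod 352021]
reciprocity: (24243/352021) = +1·(352021/24243) since 24243 mod 4 = 3, 352021 mod 4 = 1; sign now +1
(352021/24243) = (12619/24243)   [reduce mod 24243]
reciprocity: (12619/24243) = -1·(24243/12619) since 12619 mod 4 = 3, 24243 mod 4 = 3; sign now -1
(24243/12619) = (11624/12619)   [reduce mod 12619]
11624 = 2^3·1453; (2/12619) = -1 since 12619 mod 8 = 3, so (11624/12619) = (-1)^3·(1453/12619); sign now +1
reciprocity: (1453/12619) = +1·(12619/1453) since 1453 mod 4 = 1, 12619 mod 4 = 3; sign now +1
(12619/1453) = (995/1453)   [reduce mod 1453]
reciprocity: (995/1453) = +1·(1453/995) since 995 mod 4 = 3, 1453 mod 4 = 1; sign now +1
(1453/995) = (458/995)   [reduce mod 995]
458 = 2^1·229; (2/995) = -1 since 995 mod 8 = 3, so (458/995) = (-1)^1·(229/995); sign now -1
reciprocity: (229/995) = +1·(995/229) since 229 mod 4 = 1, 995 mod 4 = 3; sign now -1
(995/229) = (79/229)   [reduce mod 229]
reciprocity: (79/229) = +1·(229/79) since 79 mod 4 = 3, 229 mod 4 = 1; sign now -1
(229/79) = (71/79)   [reduce mod 79]
reciprocity: (71/79) = -1·(79/71) since 71 mod 4 = 3, 79 mod 4 = 3; sign now +1
(79/71) = (8/71)   [reduce mod 71]
8 = 2^3·1; (2/71) = +1 since 71 mod 8 = 7, so (8/71) = (+1)^3·(1/71); sign now +1
(1/71) = 1; final value = sign = +1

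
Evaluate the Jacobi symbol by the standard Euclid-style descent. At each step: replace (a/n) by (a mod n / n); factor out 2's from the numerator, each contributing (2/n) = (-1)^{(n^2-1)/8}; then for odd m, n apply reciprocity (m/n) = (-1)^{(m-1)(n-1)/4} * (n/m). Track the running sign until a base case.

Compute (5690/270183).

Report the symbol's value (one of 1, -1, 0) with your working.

1

factor out 2^1: 5690 = 2^1·2845; with 270183 mod 8 = 7, (2/270183) = +1; sign now +1; continue with (2845/270183)
flip (2845/270183) -> (270183/2845): both odd, 2845 mod 4 = 1, 270183 mod 4 = 3, so the flip contributes +1; sign now +1
(270183/2845): 270183 mod 2845 = 2753, so (270183/2845) = (2753/2845)
flip (2753/2845) -> (2845/2753): both odd, 2753 mod 4 = 1, 2845 mod 4 = 1, so the flip contributes +1; sign now +1
(2845/2753): 2845 mod 2753 = 92, so (2845/2753) = (92/2753)
factor out 2^2: 92 = 2^2·23; with 2753 mod 8 = 1, (2/2753) = +1; sign now +1; continue with (23/2753)
flip (23/2753) -> (2753/23): both odd, 23 mod 4 = 3, 2753 mod 4 = 1, so the flip contributes +1; sign now +1
(2753/23): 2753 mod 23 = 16, so (2753/23) = (16/23)
factor out 2^4: 16 = 2^4·1; with 23 mod 8 = 7, (2/23) = +1; sign now +1; continue with (1/23)
reached (1/23) = 1, so the symbol is +1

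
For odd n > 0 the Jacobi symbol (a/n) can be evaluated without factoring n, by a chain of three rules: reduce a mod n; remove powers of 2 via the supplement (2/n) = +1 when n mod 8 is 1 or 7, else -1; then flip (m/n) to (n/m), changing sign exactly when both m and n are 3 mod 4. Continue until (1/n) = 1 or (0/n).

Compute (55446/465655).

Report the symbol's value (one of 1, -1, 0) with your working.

1

factor out 2^1: 55446 = 2^1·27723; with 465655 mod 8 = 7, (2/465655) = +1; sign now +1; continue with (27723/465655)
flip (27723/465655) -> (465655/27723): both odd, 27723 mod 4 = 3, 465655 mod 4 = 3, so the flip contributes -1; sign now -1
(465655/27723): 465655 mod 27723 = 22087, so (465655/27723) = (22087/27723)
flip (22087/27723) -> (27723/22087): both odd, 22087 mod 4 = 3, 27723 mod 4 = 3, so the flip contributes -1; sign now +1
(27723/22087): 27723 mod 22087 = 5636, so (27723/22087) = (5636/22087)
factor out 2^2: 5636 = 2^2·1409; with 22087 mod 8 = 7, (2/22087) = +1; sign now +1; continue with (1409/22087)
flip (1409/22087) -> (22087/1409): both odd, 1409 mod 4 = 1, 22087 mod 4 = 3, so the flip contributes +1; sign now +1
(22087/1409): 22087 mod 1409 = 952, so (22087/1409) = (952/1409)
factor out 2^3: 952 = 2^3·119; with 1409 mod 8 = 1, (2/1409) = +1; sign now +1; continue with (119/1409)
flip (119/1409) -> (1409/119): both odd, 119 mod 4 = 3, 1409 mod 4 = 1, so the flip contributes +1; sign now +1
(1409/119): 1409 mod 119 = 100, so (1409/119) = (100/119)
factor out 2^2: 100 = 2^2·25; with 119 mod 8 = 7, (2/119) = +1; sign now +1; continue with (25/119)
flip (25/119) -> (119/25): both odd, 25 mod 4 = 1, 119 mod 4 = 3, so the flip contributes +1; sign now +1
(119/25): 119 mod 25 = 19, so (119/25) = (19/25)
flip (19/25) -> (25/19): both odd, 19 mod 4 = 3, 25 mod 4 = 1, so the flip contributes +1; sign now +1
(25/19): 25 mod 19 = 6, so (25/19) = (6/19)
factor out 2^1: 6 = 2^1·3; with 19 mod 8 = 3, (2/19) = -1; sign now -1; continue with (3/19)
flip (3/19) -> (19/3): both odd, 3 mod 4 = 3, 19 mod 4 = 3, so the flip contributes -1; sign now +1
(19/3): 19 mod 3 = 1, so (19/3) = (1/3)
reached (1/3) = 1, so the symbol is +1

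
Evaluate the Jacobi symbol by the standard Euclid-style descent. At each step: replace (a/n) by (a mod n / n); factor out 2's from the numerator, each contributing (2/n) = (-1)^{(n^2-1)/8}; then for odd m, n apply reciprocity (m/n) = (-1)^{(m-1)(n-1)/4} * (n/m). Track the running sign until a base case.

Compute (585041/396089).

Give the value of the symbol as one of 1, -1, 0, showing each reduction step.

(585041/396089) = (188952/396089)   [reduce mod 396089]
188952 = 2^3·23619; (2/396089) = +1 since 396089 mod 8 = 1, so (188952/396089) = (+1)^3·(23619/396089); sign now +1
reciprocity: (23619/396089) = +1·(396089/23619) since 23619 mod 4 = 3, 396089 mod 4 = 1; sign now +1
(396089/23619) = (18185/23619)   [reduce mod 23619]
reciprocity: (18185/23619) = +1·(23619/18185) since 18185 mod 4 = 1, 23619 mod 4 = 3; sign now +1
(23619/18185) = (5434/18185)   [reduce mod 18185]
5434 = 2^1·2717; (2/18185) = +1 since 18185 mod 8 = 1, so (5434/18185) = (+1)^1·(2717/18185); sign now +1
reciprocity: (2717/18185) = +1·(18185/2717) since 2717 mod 4 = 1, 18185 mod 4 = 1; sign now +1
(18185/2717) = (1883/2717)   [reduce mod 2717]
reciprocity: (1883/2717) = +1·(2717/1883) since 1883 mod 4 = 3, 2717 mod 4 = 1; sign now +1
(2717/1883) = (834/1883)   [reduce mod 1883]
834 = 2^1·417; (2/1883) = -1 since 1883 mod 8 = 3, so (834/1883) = (-1)^1·(417/1883); sign now -1
reciprocity: (417/1883) = +1·(1883/417) since 417 mod 4 = 1, 1883 mod 4 = 3; sign now -1
(1883/417) = (215/417)   [reduce mod 417]
reciprocity: (215/417) = +1·(417/215) since 215 mod 4 = 3, 417 mod 4 = 1; sign now -1
(417/215) = (202/215)   [reduce mod 215]
202 = 2^1·101; (2/215) = +1 since 215 mod 8 = 7, so (202/215) = (+1)^1·(101/215); sign now -1
reciprocity: (101/215) = +1·(215/101) since 101 mod 4 = 1, 215 mod 4 = 3; sign now -1
(215/101) = (13/101)   [reduce mod 101]
reciprocity: (13/101) = +1·(101/13) since 13 mod 4 = 1, 101 mod 4 = 1; sign now -1
(101/13) = (10/13)   [reduce mod 13]
10 = 2^1·5; (2/13) = -1 since 13 mod 8 = 5, so (10/13) = (-1)^1·(5/13); sign now +1
reciprocity: (5/13) = +1·(13/5) since 5 mod 4 = 1, 13 mod 4 = 1; sign now +1
(13/5) = (3/5)   [reduce mod 5]
reciprocity: (3/5) = +1·(5/3) since 3 mod 4 = 3, 5 mod 4 = 1; sign now +1
(5/3) = (2/3)   [reduce mod 3]
2 = 2^1·1; (2/3) = -1 since 3 mod 8 = 3, so (2/3) = (-1)^1·(1/3); sign now -1
(1/3) = 1; final value = sign = -1

-1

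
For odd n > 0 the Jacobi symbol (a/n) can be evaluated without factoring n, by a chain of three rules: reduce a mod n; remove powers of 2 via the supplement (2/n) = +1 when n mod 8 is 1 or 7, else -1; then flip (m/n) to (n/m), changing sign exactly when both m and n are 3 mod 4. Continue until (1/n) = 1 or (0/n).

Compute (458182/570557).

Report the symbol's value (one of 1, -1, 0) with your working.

factor out 2^1: 458182 = 2^1·229091; with 570557 mod 8 = 5, (2/570557) = -1; sign now -1; continue with (229091/570557)
flip (229091/570557) -> (570557/229091): both odd, 229091 mod 4 = 3, 570557 mod 4 = 1, so the flip contributes +1; sign now -1
(570557/229091): 570557 mod 229091 = 112375, so (570557/229091) = (112375/229091)
flip (112375/229091) -> (229091/112375): both odd, 112375 mod 4 = 3, 229091 mod 4 = 3, so the flip contributes -1; sign now +1
(229091/112375): 229091 mod 112375 = 4341, so (229091/112375) = (4341/112375)
flip (4341/112375) -> (112375/4341): both odd, 4341 mod 4 = 1, 112375 mod 4 = 3, so the flip contributes +1; sign now +1
(112375/4341): 112375 mod 4341 = 3850, so (112375/4341) = (3850/4341)
factor out 2^1: 3850 = 2^1·1925; with 4341 mod 8 = 5, (2/4341) = -1; sign now -1; continue with (1925/4341)
flip (1925/4341) -> (4341/1925): both odd, 1925 mod 4 = 1, 4341 mod 4 = 1, so the flip contributes +1; sign now -1
(4341/1925): 4341 mod 1925 = 491, so (4341/1925) = (491/1925)
flip (491/1925) -> (1925/491): both odd, 491 mod 4 = 3, 1925 mod 4 = 1, so the flip contributes +1; sign now -1
(1925/491): 1925 mod 491 = 452, so (1925/491) = (452/491)
factor out 2^2: 452 = 2^2·113; with 491 mod 8 = 3, (2/491) = -1; sign now -1; continue with (113/491)
flip (113/491) -> (491/113): both odd, 113 mod 4 = 1, 491 mod 4 = 3, so the flip contributes +1; sign now -1
(491/113): 491 mod 113 = 39, so (491/113) = (39/113)
flip (39/113) -> (113/39): both odd, 39 mod 4 = 3, 113 mod 4 = 1, so the flip contributes +1; sign now -1
(113/39): 113 mod 39 = 35, so (113/39) = (35/39)
flip (35/39) -> (39/35): both odd, 35 mod 4 = 3, 39 mod 4 = 3, so the flip contributes -1; sign now +1
(39/35): 39 mod 35 = 4, so (39/35) = (4/35)
factor out 2^2: 4 = 2^2·1; with 35 mod 8 = 3, (2/35) = -1; sign now +1; continue with (1/35)
reached (1/35) = 1, so the symbol is +1

1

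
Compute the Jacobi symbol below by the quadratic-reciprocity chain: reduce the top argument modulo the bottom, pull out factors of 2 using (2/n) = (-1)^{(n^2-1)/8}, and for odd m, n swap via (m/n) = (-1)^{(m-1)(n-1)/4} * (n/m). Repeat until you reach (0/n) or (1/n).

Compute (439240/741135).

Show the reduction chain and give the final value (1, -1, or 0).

factor out 2^3: 439240 = 2^3·54905; with 741135 mod 8 = 7, (2/741135) = +1; sign now +1; continue with (54905/741135)
flip (54905/741135) -> (741135/54905): both odd, 54905 mod 4 = 1, 741135 mod 4 = 3, so the flip contributes +1; sign now +1
(741135/54905): 741135 mod 54905 = 27370, so (741135/54905) = (27370/54905)
factor out 2^1: 27370 = 2^1·13685; with 54905 mod 8 = 1, (2/54905) = +1; sign now +1; continue with (13685/54905)
flip (13685/54905) -> (54905/13685): both odd, 13685 mod 4 = 1, 54905 mod 4 = 1, so the flip contributes +1; sign now +1
(54905/13685): 54905 mod 13685 = 165, so (54905/13685) = (165/13685)
flip (165/13685) -> (13685/165): both odd, 165 mod 4 = 1, 13685 mod 4 = 1, so the flip contributes +1; sign now +1
(13685/165): 13685 mod 165 = 155, so (13685/165) = (155/165)
flip (155/165) -> (165/155): both odd, 155 mod 4 = 3, 165 mod 4 = 1, so the flip contributes +1; sign now +1
(165/155): 165 mod 155 = 10, so (165/155) = (10/155)
factor out 2^1: 10 = 2^1·5; with 155 mod 8 = 3, (2/155) = -1; sign now -1; continue with (5/155)
flip (5/155) -> (155/5): both odd, 5 mod 4 = 1, 155 mod 4 = 3, so the flip contributes +1; sign now -1
(155/5): 155 mod 5 = 0, so (155/5) = (0/5)
reached (0/5); gcd(a, n) > 1, so (0/5) = 0 and the symbol is 0

0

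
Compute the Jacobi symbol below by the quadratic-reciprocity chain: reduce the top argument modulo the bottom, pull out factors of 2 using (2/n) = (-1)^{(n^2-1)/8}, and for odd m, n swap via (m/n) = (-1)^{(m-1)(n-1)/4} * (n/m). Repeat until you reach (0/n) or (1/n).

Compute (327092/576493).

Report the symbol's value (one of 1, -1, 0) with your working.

327092 = 2^2·81773; (2/576493) = -1 since 576493 mod 8 = 5, so (327092/576493) = (-1)^2·(81773/576493); sign now +1
reciprocity: (81773/576493) = +1·(576493/81773) since 81773 mod 4 = 1, 576493 mod 4 = 1; sign now +1
(576493/81773) = (4082/81773)   [reduce mod 81773]
4082 = 2^1·2041; (2/81773) = -1 since 81773 mod 8 = 5, so (4082/81773) = (-1)^1·(2041/81773); sign now -1
reciprocity: (2041/81773) = +1·(81773/2041) since 2041 mod 4 = 1, 81773 mod 4 = 1; sign now -1
(81773/2041) = (133/2041)   [reduce mod 2041]
reciprocity: (133/2041) = +1·(2041/133) since 133 mod 4 = 1, 2041 mod 4 = 1; sign now -1
(2041/133) = (46/133)   [reduce mod 133]
46 = 2^1·23; (2/133) = -1 since 133 mod 8 = 5, so (46/133) = (-1)^1·(23/133); sign now +1
reciprocity: (23/133) = +1·(133/23) since 23 mod 4 = 3, 133 mod 4 = 1; sign now +1
(133/23) = (18/23)   [reduce mod 23]
18 = 2^1·9; (2/23) = +1 since 23 mod 8 = 7, so (18/23) = (+1)^1·(9/23); sign now +1
reciprocity: (9/23) = +1·(23/9) since 9 mod 4 = 1, 23 mod 4 = 3; sign now +1
(23/9) = (5/9)   [reduce mod 9]
reciprocity: (5/9) = +1·(9/5) since 5 mod 4 = 1, 9 mod 4 = 1; sign now +1
(9/5) = (4/5)   [reduce mod 5]
4 = 2^2·1; (2/5) = -1 since 5 mod 8 = 5, so (4/5) = (-1)^2·(1/5); sign now +1
(1/5) = 1; final value = sign = +1

1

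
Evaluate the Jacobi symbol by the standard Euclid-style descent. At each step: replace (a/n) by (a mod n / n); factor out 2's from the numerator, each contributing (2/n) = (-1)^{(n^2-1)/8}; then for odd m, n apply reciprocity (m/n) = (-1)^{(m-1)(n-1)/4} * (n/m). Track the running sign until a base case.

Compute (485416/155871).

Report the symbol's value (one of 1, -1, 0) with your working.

(485416/155871): 485416 mod 155871 = 17803, so (485416/155871) = (17803/155871)
flip (17803/155871) -> (155871/17803): both odd, 17803 mod 4 = 3, 155871 mod 4 = 3, so the flip contributes -1; sign now -1
(155871/17803): 155871 mod 17803 = 13447, so (155871/17803) = (13447/17803)
flip (13447/17803) -> (17803/13447): both odd, 13447 mod 4 = 3, 17803 mod 4 = 3, so the flip contributes -1; sign now +1
(17803/13447): 17803 mod 13447 = 4356, so (17803/13447) = (4356/13447)
factor out 2^2: 4356 = 2^2·1089; with 13447 mod 8 = 7, (2/13447) = +1; sign now +1; continue with (1089/13447)
flip (1089/13447) -> (13447/1089): both odd, 1089 mod 4 = 1, 13447 mod 4 = 3, so the flip contributes +1; sign now +1
(13447/1089): 13447 mod 1089 = 379, so (13447/1089) = (379/1089)
flip (379/1089) -> (1089/379): both odd, 379 mod 4 = 3, 1089 mod 4 = 1, so the flip contributes +1; sign now +1
(1089/379): 1089 mod 379 = 331, so (1089/379) = (331/379)
flip (331/379) -> (379/331): both odd, 331 mod 4 = 3, 379 mod 4 = 3, so the flip contributes -1; sign now -1
(379/331): 379 mod 331 = 48, so (379/331) = (48/331)
factor out 2^4: 48 = 2^4·3; with 331 mod 8 = 3, (2/331) = -1; sign now -1; continue with (3/331)
flip (3/331) -> (331/3): both odd, 3 mod 4 = 3, 331 mod 4 = 3, so the flip contributes -1; sign now +1
(331/3): 331 mod 3 = 1, so (331/3) = (1/3)
reached (1/3) = 1, so the symbol is +1

1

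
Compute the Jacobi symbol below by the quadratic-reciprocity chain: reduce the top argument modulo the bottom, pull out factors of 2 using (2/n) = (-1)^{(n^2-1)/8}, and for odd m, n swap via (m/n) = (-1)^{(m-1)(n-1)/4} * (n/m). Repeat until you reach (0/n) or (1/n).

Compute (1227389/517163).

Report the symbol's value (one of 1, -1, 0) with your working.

-1

(1227389/517163) = (193063/517163)   [reduce mod 517163]
reciprocity: (193063/517163) = -1·(517163/193063) since 193063 mod 4 = 3, 517163 mod 4 = 3; sign now -1
(517163/193063) = (131037/193063)   [reduce mod 193063]
reciprocity: (131037/193063) = +1·(193063/131037) since 131037 mod 4 = 1, 193063 mod 4 = 3; sign now -1
(193063/131037) = (62026/131037)   [reduce mod 131037]
62026 = 2^1·31013; (2/131037) = -1 since 131037 mod 8 = 5, so (62026/131037) = (-1)^1·(31013/131037); sign now +1
reciprocity: (31013/131037) = +1·(131037/31013) since 31013 mod 4 = 1, 131037 mod 4 = 1; sign now +1
(131037/31013) = (6985/31013)   [reduce mod 31013]
reciprocity: (6985/31013) = +1·(31013/6985) since 6985 mod 4 = 1, 31013 mod 4 = 1; sign now +1
(31013/6985) = (3073/6985)   [reduce mod 6985]
reciprocity: (3073/6985) = +1·(6985/3073) since 3073 mod 4 = 1, 6985 mod 4 = 1; sign now +1
(6985/3073) = (839/3073)   [reduce mod 3073]
reciprocity: (839/3073) = +1·(3073/839) since 839 mod 4 = 3, 3073 mod 4 = 1; sign now +1
(3073/839) = (556/839)   [reduce mod 839]
556 = 2^2·139; (2/839) = +1 since 839 mod 8 = 7, so (556/839) = (+1)^2·(139/839); sign now +1
reciprocity: (139/839) = -1·(839/139) since 139 mod 4 = 3, 839 mod 4 = 3; sign now -1
(839/139) = (5/139)   [reduce mod 139]
reciprocity: (5/139) = +1·(139/5) since 5 mod 4 = 1, 139 mod 4 = 3; sign now -1
(139/5) = (4/5)   [reduce mod 5]
4 = 2^2·1; (2/5) = -1 since 5 mod 8 = 5, so (4/5) = (-1)^2·(1/5); sign now -1
(1/5) = 1; final value = sign = -1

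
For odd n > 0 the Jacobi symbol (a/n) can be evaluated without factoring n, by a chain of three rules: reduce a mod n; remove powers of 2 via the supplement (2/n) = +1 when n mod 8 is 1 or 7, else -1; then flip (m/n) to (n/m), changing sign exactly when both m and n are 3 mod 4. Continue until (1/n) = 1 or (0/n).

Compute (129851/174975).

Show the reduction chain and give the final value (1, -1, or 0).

reciprocity: (129851/174975) = -1·(174975/129851) since 129851 mod 4 = 3, 174975 mod 4 = 3; sign now -1
(174975/129851) = (45124/129851)   [reduce mod 129851]
45124 = 2^2·11281; (2/129851) = -1 since 129851 mod 8 = 3, so (45124/129851) = (-1)^2·(11281/129851); sign now -1
reciprocity: (11281/129851) = +1·(129851/11281) since 11281 mod 4 = 1, 129851 mod 4 = 3; sign now -1
(129851/11281) = (5760/11281)   [reduce mod 11281]
5760 = 2^7·45; (2/11281) = +1 since 11281 mod 8 = 1, so (5760/11281) = (+1)^7·(45/11281); sign now -1
reciprocity: (45/11281) = +1·(11281/45) since 45 mod 4 = 1, 11281 mod 4 = 1; sign now -1
(11281/45) = (31/45)   [reduce mod 45]
reciprocity: (31/45) = +1·(45/31) since 31 mod 4 = 3, 45 mod 4 = 1; sign now -1
(45/31) = (14/31)   [reduce mod 31]
14 = 2^1·7; (2/31) = +1 since 31 mod 8 = 7, so (14/31) = (+1)^1·(7/31); sign now -1
reciprocity: (7/31) = -1·(31/7) since 7 mod 4 = 3, 31 mod 4 = 3; sign now +1
(31/7) = (3/7)   [reduce mod 7]
reciprocity: (3/7) = -1·(7/3) since 3 mod 4 = 3, 7 mod 4 = 3; sign now -1
(7/3) = (1/3)   [reduce mod 3]
(1/3) = 1; final value = sign = -1

-1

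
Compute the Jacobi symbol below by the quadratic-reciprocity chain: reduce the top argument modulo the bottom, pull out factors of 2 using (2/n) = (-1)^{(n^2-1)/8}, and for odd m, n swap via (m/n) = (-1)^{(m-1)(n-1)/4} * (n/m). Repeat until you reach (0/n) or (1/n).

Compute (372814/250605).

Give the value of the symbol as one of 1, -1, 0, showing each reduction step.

1

(372814/250605): 372814 mod 250605 = 122209, so (372814/250605) = (122209/250605)
flip (122209/250605) -> (250605/122209): both odd, 122209 mod 4 = 1, 250605 mod 4 = 1, so the flip contributes +1; sign now +1
(250605/122209): 250605 mod 122209 = 6187, so (250605/122209) = (6187/122209)
flip (6187/122209) -> (122209/6187): both odd, 6187 mod 4 = 3, 122209 mod 4 = 1, so the flip contributes +1; sign now +1
(122209/6187): 122209 mod 6187 = 4656, so (122209/6187) = (4656/6187)
factor out 2^4: 4656 = 2^4·291; with 6187 mod 8 = 3, (2/6187) = -1; sign now +1; continue with (291/6187)
flip (291/6187) -> (6187/291): both odd, 291 mod 4 = 3, 6187 mod 4 = 3, so the flip contributes -1; sign now -1
(6187/291): 6187 mod 291 = 76, so (6187/291) = (76/291)
factor out 2^2: 76 = 2^2·19; with 291 mod 8 = 3, (2/291) = -1; sign now -1; continue with (19/291)
flip (19/291) -> (291/19): both odd, 19 mod 4 = 3, 291 mod 4 = 3, so the flip contributes -1; sign now +1
(291/19): 291 mod 19 = 6, so (291/19) = (6/19)
factor out 2^1: 6 = 2^1·3; with 19 mod 8 = 3, (2/19) = -1; sign now -1; continue with (3/19)
flip (3/19) -> (19/3): both odd, 3 mod 4 = 3, 19 mod 4 = 3, so the flip contributes -1; sign now +1
(19/3): 19 mod 3 = 1, so (19/3) = (1/3)
reached (1/3) = 1, so the symbol is +1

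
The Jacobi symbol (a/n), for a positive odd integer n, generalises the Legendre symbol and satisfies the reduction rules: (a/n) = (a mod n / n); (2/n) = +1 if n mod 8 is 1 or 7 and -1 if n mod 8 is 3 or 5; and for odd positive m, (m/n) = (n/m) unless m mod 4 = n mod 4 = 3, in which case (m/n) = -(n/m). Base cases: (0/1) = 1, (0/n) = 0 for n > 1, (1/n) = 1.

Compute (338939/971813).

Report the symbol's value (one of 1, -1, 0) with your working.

flip (338939/971813) -> (971813/338939): both odd, 338939 mod 4 = 3, 971813 mod 4 = 1, so the flip contributes +1; sign now +1
(971813/338939): 971813 mod 338939 = 293935, so (971813/338939) = (293935/338939)
flip (293935/338939) -> (338939/293935): both odd, 293935 mod 4 = 3, 338939 mod 4 = 3, so the flip contributes -1; sign now -1
(338939/293935): 338939 mod 293935 = 45004, so (338939/293935) = (45004/293935)
factor out 2^2: 45004 = 2^2·11251; with 293935 mod 8 = 7, (2/293935) = +1; sign now -1; continue with (11251/293935)
flip (11251/293935) -> (293935/11251): both odd, 11251 mod 4 = 3, 293935 mod 4 = 3, so the flip contributes -1; sign now +1
(293935/11251): 293935 mod 11251 = 1409, so (293935/11251) = (1409/11251)
flip (1409/11251) -> (11251/1409): both odd, 1409 mod 4 = 1, 11251 mod 4 = 3, so the flip contributes +1; sign now +1
(11251/1409): 11251 mod 1409 = 1388, so (11251/1409) = (1388/1409)
factor out 2^2: 1388 = 2^2·347; with 1409 mod 8 = 1, (2/1409) = +1; sign now +1; continue with (347/1409)
flip (347/1409) -> (1409/347): both odd, 347 mod 4 = 3, 1409 mod 4 = 1, so the flip contributes +1; sign now +1
(1409/347): 1409 mod 347 = 21, so (1409/347) = (21/347)
flip (21/347) -> (347/21): both odd, 21 mod 4 = 1, 347 mod 4 = 3, so the flip contributes +1; sign now +1
(347/21): 347 mod 21 = 11, so (347/21) = (11/21)
flip (11/21) -> (21/11): both odd, 11 mod 4 = 3, 21 mod 4 = 1, so the flip contributes +1; sign now +1
(21/11): 21 mod 11 = 10, so (21/11) = (10/11)
factor out 2^1: 10 = 2^1·5; with 11 mod 8 = 3, (2/11) = -1; sign now -1; continue with (5/11)
flip (5/11) -> (11/5): both odd, 5 mod 4 = 1, 11 mod 4 = 3, so the flip contributes +1; sign now -1
(11/5): 11 mod 5 = 1, so (11/5) = (1/5)
reached (1/5) = 1, so the symbol is -1

-1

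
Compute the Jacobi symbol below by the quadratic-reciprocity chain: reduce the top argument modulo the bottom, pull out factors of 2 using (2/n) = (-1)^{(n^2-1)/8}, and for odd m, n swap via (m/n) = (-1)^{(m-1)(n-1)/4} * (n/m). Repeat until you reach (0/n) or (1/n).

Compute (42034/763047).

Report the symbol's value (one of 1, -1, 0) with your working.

1

42034 = 2^1·21017; (2/763047) = +1 since 763047 mod 8 = 7, so (42034/763047) = (+1)^1·(21017/763047); sign now +1
reciprocity: (21017/763047) = +1·(763047/21017) since 21017 mod 4 = 1, 763047 mod 4 = 3; sign now +1
(763047/21017) = (6435/21017)   [reduce mod 21017]
reciprocity: (6435/21017) = +1·(21017/6435) since 6435 mod 4 = 3, 21017 mod 4 = 1; sign now +1
(21017/6435) = (1712/6435)   [reduce mod 6435]
1712 = 2^4·107; (2/6435) = -1 since 6435 mod 8 = 3, so (1712/6435) = (-1)^4·(107/6435); sign now +1
reciprocity: (107/6435) = -1·(6435/107) since 107 mod 4 = 3, 6435 mod 4 = 3; sign now -1
(6435/107) = (15/107)   [reduce mod 107]
reciprocity: (15/107) = -1·(107/15) since 15 mod 4 = 3, 107 mod 4 = 3; sign now +1
(107/15) = (2/15)   [reduce mod 15]
2 = 2^1·1; (2/15) = +1 since 15 mod 8 = 7, so (2/15) = (+1)^1·(1/15); sign now +1
(1/15) = 1; final value = sign = +1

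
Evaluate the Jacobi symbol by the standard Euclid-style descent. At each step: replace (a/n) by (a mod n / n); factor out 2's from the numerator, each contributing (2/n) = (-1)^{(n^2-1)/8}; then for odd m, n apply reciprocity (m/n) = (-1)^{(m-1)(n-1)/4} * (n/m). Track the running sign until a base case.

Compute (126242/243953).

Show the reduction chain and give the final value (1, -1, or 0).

126242 = 2^1·63121; (2/243953) = +1 since 243953 mod 8 = 1, so (126242/243953) = (+1)^1·(63121/243953); sign now +1
reciprocity: (63121/243953) = +1·(243953/63121) since 63121 mod 4 = 1, 243953 mod 4 = 1; sign now +1
(243953/63121) = (54590/63121)   [reduce mod 63121]
54590 = 2^1·27295; (2/63121) = +1 since 63121 mod 8 = 1, so (54590/63121) = (+1)^1·(27295/63121); sign now +1
reciprocity: (27295/63121) = +1·(63121/27295) since 27295 mod 4 = 3, 63121 mod 4 = 1; sign now +1
(63121/27295) = (8531/27295)   [reduce mod 27295]
reciprocity: (8531/27295) = -1·(27295/8531) since 8531 mod 4 = 3, 27295 mod 4 = 3; sign now -1
(27295/8531) = (1702/8531)   [reduce mod 8531]
1702 = 2^1·851; (2/8531) = -1 since 8531 mod 8 = 3, so (1702/8531) = (-1)^1·(851/8531); sign now +1
reciprocity: (851/8531) = -1·(8531/851) since 851 mod 4 = 3, 8531 mod 4 = 3; sign now -1
(8531/851) = (21/851)   [reduce mod 851]
reciprocity: (21/851) = +1·(851/21) since 21 mod 4 = 1, 851 mod 4 = 3; sign now -1
(851/21) = (11/21)   [reduce mod 21]
reciprocity: (11/21) = +1·(21/11) since 11 mod 4 = 3, 21 mod 4 = 1; sign now -1
(21/11) = (10/11)   [reduce mod 11]
10 = 2^1·5; (2/11) = -1 since 11 mod 8 = 3, so (10/11) = (-1)^1·(5/11); sign now +1
reciprocity: (5/11) = +1·(11/5) since 5 mod 4 = 1, 11 mod 4 = 3; sign now +1
(11/5) = (1/5)   [reduce mod 5]
(1/5) = 1; final value = sign = +1

1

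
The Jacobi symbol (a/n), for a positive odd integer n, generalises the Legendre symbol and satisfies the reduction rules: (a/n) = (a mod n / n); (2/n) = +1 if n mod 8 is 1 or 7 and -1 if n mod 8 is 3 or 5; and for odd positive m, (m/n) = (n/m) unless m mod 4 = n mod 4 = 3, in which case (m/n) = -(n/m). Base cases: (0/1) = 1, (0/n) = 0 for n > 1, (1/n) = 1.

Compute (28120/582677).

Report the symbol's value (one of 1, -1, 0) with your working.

factor out 2^3: 28120 = 2^3·3515; with 582677 mod 8 = 5, (2/582677) = -1; sign now -1; continue with (3515/582677)
flip (3515/582677) -> (582677/3515): both odd, 3515 mod 4 = 3, 582677 mod 4 = 1, so the flip contributes +1; sign now -1
(582677/3515): 582677 mod 3515 = 2702, so (582677/3515) = (2702/3515)
factor out 2^1: 2702 = 2^1·1351; with 3515 mod 8 = 3, (2/3515) = -1; sign now +1; continue with (1351/3515)
flip (1351/3515) -> (3515/1351): both odd, 1351 mod 4 = 3, 3515 mod 4 = 3, so the flip contributes -1; sign now -1
(3515/1351): 3515 mod 1351 = 813, so (3515/1351) = (813/1351)
flip (813/1351) -> (1351/813): both odd, 813 mod 4 = 1, 1351 mod 4 = 3, so the flip contributes +1; sign now -1
(1351/813): 1351 mod 813 = 538, so (1351/813) = (538/813)
factor out 2^1: 538 = 2^1·269; with 813 mod 8 = 5, (2/813) = -1; sign now +1; continue with (269/813)
flip (269/813) -> (813/269): both odd, 269 mod 4 = 1, 813 mod 4 = 1, so the flip contributes +1; sign now +1
(813/269): 813 mod 269 = 6, so (813/269) = (6/269)
factor out 2^1: 6 = 2^1·3; with 269 mod 8 = 5, (2/269) = -1; sign now -1; continue with (3/269)
flip (3/269) -> (269/3): both odd, 3 mod 4 = 3, 269 mod 4 = 1, so the flip contributes +1; sign now -1
(269/3): 269 mod 3 = 2, so (269/3) = (2/3)
factor out 2^1: 2 = 2^1·1; with 3 mod 8 = 3, (2/3) = -1; sign now +1; continue with (1/3)
reached (1/3) = 1, so the symbol is +1

1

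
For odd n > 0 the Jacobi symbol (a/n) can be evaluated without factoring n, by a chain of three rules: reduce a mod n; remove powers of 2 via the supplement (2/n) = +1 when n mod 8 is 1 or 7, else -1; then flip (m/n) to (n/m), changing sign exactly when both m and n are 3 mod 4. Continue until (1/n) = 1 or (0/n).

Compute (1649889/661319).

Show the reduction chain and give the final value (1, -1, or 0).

-1

(1649889/661319): 1649889 mod 661319 = 327251, so (1649889/661319) = (327251/661319)
flip (327251/661319) -> (661319/327251): both odd, 327251 mod 4 = 3, 661319 mod 4 = 3, so the flip contributes -1; sign now -1
(661319/327251): 661319 mod 327251 = 6817, so (661319/327251) = (6817/327251)
flip (6817/327251) -> (327251/6817): both odd, 6817 mod 4 = 1, 327251 mod 4 = 3, so the flip contributes +1; sign now -1
(327251/6817): 327251 mod 6817 = 35, so (327251/6817) = (35/6817)
flip (35/6817) -> (6817/35): both odd, 35 mod 4 = 3, 6817 mod 4 = 1, so the flip contributes +1; sign now -1
(6817/35): 6817 mod 35 = 27, so (6817/35) = (27/35)
flip (27/35) -> (35/27): both odd, 27 mod 4 = 3, 35 mod 4 = 3, so the flip contributes -1; sign now +1
(35/27): 35 mod 27 = 8, so (35/27) = (8/27)
factor out 2^3: 8 = 2^3·1; with 27 mod 8 = 3, (2/27) = -1; sign now -1; continue with (1/27)
reached (1/27) = 1, so the symbol is -1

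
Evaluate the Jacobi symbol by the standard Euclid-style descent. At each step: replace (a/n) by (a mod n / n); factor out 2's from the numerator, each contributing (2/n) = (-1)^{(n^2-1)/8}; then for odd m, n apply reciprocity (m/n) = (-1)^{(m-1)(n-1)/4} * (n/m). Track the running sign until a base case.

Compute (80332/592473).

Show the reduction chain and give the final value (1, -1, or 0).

factor out 2^2: 80332 = 2^2·20083; with 592473 mod 8 = 1, (2/592473) = +1; sign now +1; continue with (20083/592473)
flip (20083/592473) -> (592473/20083): both odd, 20083 mod 4 = 3, 592473 mod 4 = 1, so the flip contributes +1; sign now +1
(592473/20083): 592473 mod 20083 = 10066, so (592473/20083) = (10066/20083)
factor out 2^1: 10066 = 2^1·5033; with 20083 mod 8 = 3, (2/20083) = -1; sign now -1; continue with (5033/20083)
flip (5033/20083) -> (20083/5033): both odd, 5033 mod 4 = 1, 20083 mod 4 = 3, so the flip contributes +1; sign now -1
(20083/5033): 20083 mod 5033 = 4984, so (20083/5033) = (4984/5033)
factor out 2^3: 4984 = 2^3·623; with 5033 mod 8 = 1, (2/5033) = +1; sign now -1; continue with (623/5033)
flip (623/5033) -> (5033/623): both odd, 623 mod 4 = 3, 5033 mod 4 = 1, so the flip contributes +1; sign now -1
(5033/623): 5033 mod 623 = 49, so (5033/623) = (49/623)
flip (49/623) -> (623/49): both odd, 49 mod 4 = 1, 623 mod 4 = 3, so the flip contributes +1; sign now -1
(623/49): 623 mod 49 = 35, so (623/49) = (35/49)
flip (35/49) -> (49/35): both odd, 35 mod 4 = 3, 49 mod 4 = 1, so the flip contributes +1; sign now -1
(49/35): 49 mod 35 = 14, so (49/35) = (14/35)
factor out 2^1: 14 = 2^1·7; with 35 mod 8 = 3, (2/35) = -1; sign now +1; continue with (7/35)
flip (7/35) -> (35/7): both odd, 7 mod 4 = 3, 35 mod 4 = 3, so the flip contributes -1; sign now -1
(35/7): 35 mod 7 = 0, so (35/7) = (0/7)
reached (0/7); gcd(a, n) > 1, so (0/7) = 0 and the symbol is 0

0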